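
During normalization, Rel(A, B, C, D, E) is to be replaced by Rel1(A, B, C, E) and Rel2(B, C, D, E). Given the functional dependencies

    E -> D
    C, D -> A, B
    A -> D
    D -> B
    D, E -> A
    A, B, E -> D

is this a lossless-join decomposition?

Common attributes: Rel1 ∩ Rel2 = {B, C, E}.
Closure of {B, C, E}: E → D applies, adding D; C, D → A, B applies, adding A. So (B, C, E)⁺ = {A, B, C, D, E}.
This closure contains every attribute of Rel1, so Rel1 ∩ Rel2 → Rel1. The join is lossless.

Yes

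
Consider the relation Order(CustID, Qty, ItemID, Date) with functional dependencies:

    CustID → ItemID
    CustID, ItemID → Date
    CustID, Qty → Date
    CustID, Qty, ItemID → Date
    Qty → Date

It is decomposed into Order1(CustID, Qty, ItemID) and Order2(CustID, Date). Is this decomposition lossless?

Common attributes: Order1 ∩ Order2 = {CustID}.
Closure of {CustID}: CustID → ItemID applies, adding ItemID; CustID, ItemID → Date applies, adding Date. So (CustID)⁺ = {CustID, ItemID, Date}.
This closure contains every attribute of Order2, so Order1 ∩ Order2 → Order2. The join is lossless.

Yes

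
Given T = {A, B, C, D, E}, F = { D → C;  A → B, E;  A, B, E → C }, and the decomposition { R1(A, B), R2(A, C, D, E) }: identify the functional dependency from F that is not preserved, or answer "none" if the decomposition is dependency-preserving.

none

D → C lies within R2.
A → B, E: restricted closure across fragments reaches B, E.
A, B, E → C: restricted closure across fragments reaches C.
Every dependency is enforceable on the fragments, so the decomposition is dependency-preserving.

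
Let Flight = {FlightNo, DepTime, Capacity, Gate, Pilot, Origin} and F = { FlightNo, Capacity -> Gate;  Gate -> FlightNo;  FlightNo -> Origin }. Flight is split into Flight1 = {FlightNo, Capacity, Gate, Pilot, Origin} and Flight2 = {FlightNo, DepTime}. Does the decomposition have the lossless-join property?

No

Common attributes: Flight1 ∩ Flight2 = {FlightNo}.
Closure of {FlightNo}: FlightNo → Origin applies, adding Origin. So (FlightNo)⁺ = {FlightNo, Origin}.
The closure contains neither all of Flight1 = {FlightNo, Capacity, Gate, Pilot, Origin} nor all of Flight2 = {FlightNo, DepTime}, so the common attributes are not a superkey of either fragment. The join is lossy.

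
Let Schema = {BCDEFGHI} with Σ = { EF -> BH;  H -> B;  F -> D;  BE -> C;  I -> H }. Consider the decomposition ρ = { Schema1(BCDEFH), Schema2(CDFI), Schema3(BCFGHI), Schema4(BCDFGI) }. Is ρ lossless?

Chase test. Columns are BCDEFGHI; row i has aⱼ where attribute j ∈ Schemai, else bᵢⱼ.
Initial tableau (one row per fragment):
  row 1: a1 a2 a3 a4 a5 b16 a7 b18
  row 2: b21 a2 a3 b24 a5 b26 b27 a8
  row 3: a1 a2 b33 b34 a5 a6 a7 a8
  row 4: a1 a2 a3 b44 a5 a6 b47 a8
Rows 1 and 3 agree on F; apply F→D and equate their D entries.
Rows 2 and 3 agree on I; apply I→H and equate their H entries.
Rows 2 and 4 agree on I; apply I→H and equate their H entries.
Rows 1 and 2 agree on H; apply H→B and equate their B entries.
No row becomes fully distinguished — the join is lossy.

No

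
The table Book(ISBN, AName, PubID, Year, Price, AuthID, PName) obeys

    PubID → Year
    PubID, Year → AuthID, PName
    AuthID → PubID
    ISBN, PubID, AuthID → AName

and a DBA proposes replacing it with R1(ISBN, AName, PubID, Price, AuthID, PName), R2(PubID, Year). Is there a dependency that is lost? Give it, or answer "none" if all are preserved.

PubID → Year lies within R2.
PubID, Year → AuthID, PName: restricted closure across fragments reaches AuthID, PName.
AuthID → PubID lies within R1.
ISBN, PubID, AuthID → AName lies within R1.
Every dependency is enforceable on the fragments, so the decomposition is dependency-preserving.

none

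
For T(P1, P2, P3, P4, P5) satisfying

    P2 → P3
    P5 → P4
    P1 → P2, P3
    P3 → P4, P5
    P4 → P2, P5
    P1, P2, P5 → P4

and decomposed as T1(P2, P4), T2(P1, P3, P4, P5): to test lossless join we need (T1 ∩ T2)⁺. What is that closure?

T1 ∩ T2 = {P4}.
P4 → P2, P5 applies, adding P2, P5
P2 → P3 applies, adding P3
Closure: {P2, P3, P4, P5}.

P2, P3, P4, P5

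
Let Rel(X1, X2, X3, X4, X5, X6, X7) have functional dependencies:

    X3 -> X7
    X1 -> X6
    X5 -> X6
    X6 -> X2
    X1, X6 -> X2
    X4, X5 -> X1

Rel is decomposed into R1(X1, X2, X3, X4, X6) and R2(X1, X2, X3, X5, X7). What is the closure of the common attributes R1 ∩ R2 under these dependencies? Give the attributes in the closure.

X1, X2, X3, X6, X7

R1 ∩ R2 = {X1, X2, X3}.
X3 → X7 applies, adding X7
X1 → X6 applies, adding X6
Closure: {X1, X2, X3, X6, X7}.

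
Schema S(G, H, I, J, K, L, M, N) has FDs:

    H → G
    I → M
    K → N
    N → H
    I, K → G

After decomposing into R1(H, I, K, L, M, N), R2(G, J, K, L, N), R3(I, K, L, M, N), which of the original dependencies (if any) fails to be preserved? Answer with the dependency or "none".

H → G

Check H → G: no single fragment contains all of {G, H}, and the restricted closure of {H} across the fragments never reaches {G}.
I → M is preserved.
K → N is preserved.
N → H is preserved.
I, K → G is preserved.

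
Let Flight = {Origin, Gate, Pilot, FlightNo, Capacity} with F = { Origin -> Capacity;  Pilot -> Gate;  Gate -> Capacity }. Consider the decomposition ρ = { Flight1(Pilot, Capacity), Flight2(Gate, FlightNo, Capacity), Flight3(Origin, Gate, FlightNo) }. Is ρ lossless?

Chase test. Columns are Origin, Gate, Pilot, FlightNo, Capacity; row i has aⱼ where attribute j ∈ Flighti, else bᵢⱼ.
Initial tableau (one row per fragment):
  row 1: b11 b12 a3 b14 a5
  row 2: b21 a2 b23 a4 a5
  row 3: a1 a2 b33 a4 b35
Rows 2 and 3 agree on Gate; apply Gate→Capacity and equate their Capacity entries.
No row becomes fully distinguished — the join is lossy.

No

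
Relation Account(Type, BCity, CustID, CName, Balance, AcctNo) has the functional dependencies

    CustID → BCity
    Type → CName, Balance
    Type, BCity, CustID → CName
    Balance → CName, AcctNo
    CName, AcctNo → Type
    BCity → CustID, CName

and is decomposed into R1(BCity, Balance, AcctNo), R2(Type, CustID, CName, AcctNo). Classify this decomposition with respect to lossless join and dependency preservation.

lossy and not dependency-preserving

Lossless test: (AcctNo)⁺ = {AcctNo}, which is a superkey of neither fragment — lossy.
Dependency preservation: the restricted closure of {CustID} across the fragments never reaches {BCity}, so CustID → BCity cannot be enforced without a join — not preserved.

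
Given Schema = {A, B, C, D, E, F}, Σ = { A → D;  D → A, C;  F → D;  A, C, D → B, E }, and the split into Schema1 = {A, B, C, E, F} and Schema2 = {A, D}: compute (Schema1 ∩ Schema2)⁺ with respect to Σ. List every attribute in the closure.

A, B, C, D, E

Schema1 ∩ Schema2 = {A}.
A → D applies, adding D
D → A, C applies, adding C
A, C, D → B, E applies, adding B, E
Closure: {A, B, C, D, E}.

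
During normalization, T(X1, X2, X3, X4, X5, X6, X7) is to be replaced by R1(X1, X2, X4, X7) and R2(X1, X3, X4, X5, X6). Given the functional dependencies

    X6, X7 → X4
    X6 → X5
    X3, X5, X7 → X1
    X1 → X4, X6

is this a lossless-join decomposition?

Common attributes: R1 ∩ R2 = {X1, X4}.
Closure of {X1, X4}: X1 → X4, X6 applies, adding X6; X6 → X5 applies, adding X5. So (X1, X4)⁺ = {X1, X4, X5, X6}.
The closure contains neither all of R1 = {X1, X2, X4, X7} nor all of R2 = {X1, X3, X4, X5, X6}, so the common attributes are not a superkey of either fragment. The join is lossy.

No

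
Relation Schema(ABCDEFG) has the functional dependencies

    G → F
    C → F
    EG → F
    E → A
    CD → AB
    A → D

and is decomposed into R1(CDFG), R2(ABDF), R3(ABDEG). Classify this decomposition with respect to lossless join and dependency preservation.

lossy and not dependency-preserving

Lossless test (chase): Rows 1 and 3 agree on G; apply G→F and equate their F entries. No row becomes fully distinguished — the join is lossy.
Dependency preservation: the restricted closure of {CD} across the fragments never reaches {AB}, so CD → AB cannot be enforced without a join — not preserved.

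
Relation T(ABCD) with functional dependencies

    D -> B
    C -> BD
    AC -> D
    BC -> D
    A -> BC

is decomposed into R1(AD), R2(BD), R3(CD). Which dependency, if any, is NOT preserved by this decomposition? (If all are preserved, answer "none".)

A -> BC

Check A → BC: no single fragment contains all of {ABC}, and the restricted closure of {A} across the fragments never reaches {BC}.
D → B is preserved.
C → BD is preserved.
AC → D is preserved.
BC → D is preserved.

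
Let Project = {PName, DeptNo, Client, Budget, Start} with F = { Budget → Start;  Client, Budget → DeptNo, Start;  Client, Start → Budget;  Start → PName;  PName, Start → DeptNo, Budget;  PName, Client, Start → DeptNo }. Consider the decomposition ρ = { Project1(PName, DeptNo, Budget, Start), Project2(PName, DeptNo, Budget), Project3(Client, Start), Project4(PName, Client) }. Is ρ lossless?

Yes

Chase test. Columns are PName, DeptNo, Client, Budget, Start; row i has aⱼ where attribute j ∈ Projecti, else bᵢⱼ.
Initial tableau (one row per fragment):
  row 1: a1 a2 b13 a4 a5
  row 2: a1 a2 b23 a4 b25
  row 3: b31 b32 a3 b34 a5
  row 4: a1 b42 a3 b44 b45
Rows 1 and 2 agree on Budget; apply Budget→Start and equate their Start entries.
Rows 1 and 3 agree on Start; apply Start→PName and equate their PName entries.
Rows 1 and 3 agree on PName, Start; apply PName, Start→DeptNo, Budget and equate their DeptNo, Budget entries.
Row 3 is now all distinguished symbols — the join is lossless.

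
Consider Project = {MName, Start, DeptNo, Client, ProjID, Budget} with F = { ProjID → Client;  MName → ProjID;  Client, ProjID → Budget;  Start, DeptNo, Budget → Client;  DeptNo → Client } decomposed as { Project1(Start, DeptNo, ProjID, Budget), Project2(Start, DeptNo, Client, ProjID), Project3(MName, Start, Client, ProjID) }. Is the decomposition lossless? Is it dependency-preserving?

Lossless test (chase): Rows 1 and 2 agree on ProjID; apply ProjID→Client and equate their Client entries. Rows 1 and 2 agree on Client, ProjID; apply Client, ProjID→Budget and equate their Budget entries. Rows 1 and 3 agree on Client, ProjID; apply Client, ProjID→Budget and equate their Budget entries. No row becomes fully distinguished — the join is lossy.
Dependency preservation: Client, ProjID → Budget; Start, DeptNo, Budget → Client are not contained in any single fragment, but the restricted closure of each left-hand side across the fragments still reaches the right-hand side; the remaining FDs each lie inside some fragment. All dependencies are preserved.

lossy but dependency-preserving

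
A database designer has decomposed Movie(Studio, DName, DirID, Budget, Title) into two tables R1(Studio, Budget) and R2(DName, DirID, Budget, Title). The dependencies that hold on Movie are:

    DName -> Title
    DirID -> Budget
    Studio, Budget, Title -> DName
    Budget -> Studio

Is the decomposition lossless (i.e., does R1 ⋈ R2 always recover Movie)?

Common attributes: R1 ∩ R2 = {Budget}.
Closure of {Budget}: Budget → Studio applies, adding Studio. So (Budget)⁺ = {Studio, Budget}.
This closure contains every attribute of R1, so R1 ∩ R2 → R1. The join is lossless.

Yes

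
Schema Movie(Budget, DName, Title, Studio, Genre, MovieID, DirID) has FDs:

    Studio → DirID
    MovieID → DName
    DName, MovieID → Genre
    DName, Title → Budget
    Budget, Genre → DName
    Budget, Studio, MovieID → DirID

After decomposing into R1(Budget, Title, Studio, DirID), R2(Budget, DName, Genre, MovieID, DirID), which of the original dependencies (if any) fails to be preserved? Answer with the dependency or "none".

Check DName, Title → Budget: no single fragment contains all of {Budget, DName, Title}, and the restricted closure of {DName, Title} across the fragments never reaches {Budget}.
Studio → DirID is preserved.
MovieID → DName is preserved.
DName, MovieID → Genre is preserved.
Budget, Genre → DName is preserved.
Budget, Studio, MovieID → DirID is preserved.

DName, Title → Budget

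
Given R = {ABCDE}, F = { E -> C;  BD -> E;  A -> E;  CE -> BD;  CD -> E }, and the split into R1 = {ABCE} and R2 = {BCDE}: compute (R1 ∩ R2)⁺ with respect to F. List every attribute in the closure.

R1 ∩ R2 = {BCE}.
CE → BD applies, adding D
Closure: {BCDE}.

BCDE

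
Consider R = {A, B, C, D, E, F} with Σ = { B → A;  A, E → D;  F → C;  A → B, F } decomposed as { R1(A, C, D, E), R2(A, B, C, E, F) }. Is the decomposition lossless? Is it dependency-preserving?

Lossless test: (A, C, E)⁺ = {A, B, C, D, E, F}, which contains all of one fragment — lossless.
Dependency preservation: every FD's attributes lie within a single fragment, so each can be enforced locally — preserved.

lossless and dependency-preserving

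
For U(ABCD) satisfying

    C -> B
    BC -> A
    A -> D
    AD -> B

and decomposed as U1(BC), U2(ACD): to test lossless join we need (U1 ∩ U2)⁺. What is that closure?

U1 ∩ U2 = {C}.
C → B applies, adding B
BC → A applies, adding A
A → D applies, adding D
Closure: {ABCD}.

ABCD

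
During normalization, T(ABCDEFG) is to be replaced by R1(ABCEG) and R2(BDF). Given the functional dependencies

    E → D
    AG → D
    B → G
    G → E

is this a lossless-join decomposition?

Common attributes: R1 ∩ R2 = {B}.
Closure of {B}: B → G applies, adding G; G → E applies, adding E; E → D applies, adding D. So (B)⁺ = {BDEG}.
The closure contains neither all of R1 = {ABCEG} nor all of R2 = {BDF}, so the common attributes are not a superkey of either fragment. The join is lossy.

No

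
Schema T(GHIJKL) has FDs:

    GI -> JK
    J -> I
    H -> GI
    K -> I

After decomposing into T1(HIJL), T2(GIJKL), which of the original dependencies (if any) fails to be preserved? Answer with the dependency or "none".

Check H → GI: no single fragment contains all of {GHI}, and the restricted closure of {H} across the fragments never reaches {GI}.
GI → JK is preserved.
J → I is preserved.
K → I is preserved.

H -> GI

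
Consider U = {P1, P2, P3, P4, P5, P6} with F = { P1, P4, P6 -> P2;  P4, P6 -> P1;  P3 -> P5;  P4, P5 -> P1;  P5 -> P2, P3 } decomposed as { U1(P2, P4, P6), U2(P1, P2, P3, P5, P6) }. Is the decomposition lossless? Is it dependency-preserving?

lossy and not dependency-preserving

Lossless test: (P2, P6)⁺ = {P2, P6}, which is a superkey of neither fragment — lossy.
Dependency preservation: the restricted closure of {P4, P6} across the fragments never reaches {P1}, so P4, P6 → P1 cannot be enforced without a join — not preserved.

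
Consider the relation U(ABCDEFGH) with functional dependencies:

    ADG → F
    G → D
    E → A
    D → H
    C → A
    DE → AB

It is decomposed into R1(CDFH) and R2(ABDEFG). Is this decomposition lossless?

No

Common attributes: R1 ∩ R2 = {DF}.
Closure of {DF}: D → H applies, adding H. So (DF)⁺ = {DFH}.
The closure contains neither all of R1 = {CDFH} nor all of R2 = {ABDEFG}, so the common attributes are not a superkey of either fragment. The join is lossy.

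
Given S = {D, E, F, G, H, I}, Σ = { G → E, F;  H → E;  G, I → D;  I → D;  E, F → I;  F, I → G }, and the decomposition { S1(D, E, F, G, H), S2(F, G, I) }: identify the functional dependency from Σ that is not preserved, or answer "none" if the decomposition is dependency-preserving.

Check I → D: no single fragment contains all of {D, I}, and the restricted closure of {I} across the fragments never reaches {D}.
G → E, F is preserved.
H → E is preserved.
G, I → D is preserved.
E, F → I is preserved.
F, I → G is preserved.

I → D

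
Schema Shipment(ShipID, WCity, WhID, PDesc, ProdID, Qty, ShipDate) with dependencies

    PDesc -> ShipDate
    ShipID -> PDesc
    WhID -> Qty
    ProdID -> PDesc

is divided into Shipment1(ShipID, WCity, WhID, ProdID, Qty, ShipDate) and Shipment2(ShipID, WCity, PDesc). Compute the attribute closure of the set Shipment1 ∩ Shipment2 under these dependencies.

Shipment1 ∩ Shipment2 = {ShipID, WCity}.
ShipID → PDesc applies, adding PDesc
PDesc → ShipDate applies, adding ShipDate
Closure: {ShipID, WCity, PDesc, ShipDate}.

ShipID, WCity, PDesc, ShipDate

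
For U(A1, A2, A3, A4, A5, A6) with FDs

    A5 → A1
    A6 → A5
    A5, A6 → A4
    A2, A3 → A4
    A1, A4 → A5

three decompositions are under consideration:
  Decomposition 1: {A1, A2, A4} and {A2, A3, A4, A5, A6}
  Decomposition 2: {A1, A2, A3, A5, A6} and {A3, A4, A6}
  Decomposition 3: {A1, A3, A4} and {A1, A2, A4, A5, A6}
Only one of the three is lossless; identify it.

Decomposition 1: common = {A2, A4}, closure = {A2, A4} → lossy.
Decomposition 2: common = {A3, A6}, closure = {A1, A3, A4, A5, A6} → lossless.
Decomposition 3: common = {A1, A4}, closure = {A1, A4, A5} → lossy.

Decomposition 2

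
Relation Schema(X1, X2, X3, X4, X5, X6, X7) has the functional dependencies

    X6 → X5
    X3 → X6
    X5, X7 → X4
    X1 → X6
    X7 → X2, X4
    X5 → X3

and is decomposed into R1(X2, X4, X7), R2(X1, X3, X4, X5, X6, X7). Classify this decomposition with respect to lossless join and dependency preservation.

Lossless test: (X4, X7)⁺ = {X2, X4, X7}, which contains all of one fragment — lossless.
Dependency preservation: every FD's attributes lie within a single fragment, so each can be enforced locally — preserved.

lossless and dependency-preserving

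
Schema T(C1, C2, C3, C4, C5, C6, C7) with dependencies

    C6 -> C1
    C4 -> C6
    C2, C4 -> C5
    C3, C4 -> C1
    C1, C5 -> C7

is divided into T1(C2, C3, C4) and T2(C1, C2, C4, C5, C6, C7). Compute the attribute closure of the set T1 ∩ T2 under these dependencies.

C1, C2, C4, C5, C6, C7

T1 ∩ T2 = {C2, C4}.
C4 → C6 applies, adding C6
C2, C4 → C5 applies, adding C5
C6 → C1 applies, adding C1
C1, C5 → C7 applies, adding C7
Closure: {C1, C2, C4, C5, C6, C7}.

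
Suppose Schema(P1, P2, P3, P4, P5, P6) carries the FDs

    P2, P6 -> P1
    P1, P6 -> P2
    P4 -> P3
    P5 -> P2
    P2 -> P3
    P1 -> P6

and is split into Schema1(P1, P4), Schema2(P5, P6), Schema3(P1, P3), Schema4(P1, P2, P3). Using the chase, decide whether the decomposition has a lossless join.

No

Chase test. Columns are P1, P2, P3, P4, P5, P6; row i has aⱼ where attribute j ∈ Schemai, else bᵢⱼ.
Initial tableau (one row per fragment):
  row 1: a1 b12 b13 a4 b15 b16
  row 2: b21 b22 b23 b24 a5 a6
  row 3: a1 b32 a3 b34 b35 b36
  row 4: a1 a2 a3 b44 b45 b46
Rows 1 and 3 agree on P1; apply P1→P6 and equate their P6 entries.
Rows 1 and 4 agree on P1; apply P1→P6 and equate their P6 entries.
Rows 1 and 3 agree on P1, P6; apply P1, P6→P2 and equate their P2 entries.
Rows 1 and 4 agree on P1, P6; apply P1, P6→P2 and equate their P2 entries.
Rows 1 and 3 agree on P2; apply P2→P3 and equate their P3 entries.
No row becomes fully distinguished — the join is lossy.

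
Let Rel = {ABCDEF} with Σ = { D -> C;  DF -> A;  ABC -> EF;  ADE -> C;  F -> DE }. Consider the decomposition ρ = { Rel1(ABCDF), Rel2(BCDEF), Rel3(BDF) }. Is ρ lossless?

Yes

Chase test. Columns are ABCDEF; row i has aⱼ where attribute j ∈ Reli, else bᵢⱼ.
Initial tableau (one row per fragment):
  row 1: a1 a2 a3 a4 b15 a6
  row 2: b21 a2 a3 a4 a5 a6
  row 3: b31 a2 b33 a4 b35 a6
Rows 1 and 3 agree on D; apply D→C and equate their C entries.
Rows 1 and 2 agree on DF; apply DF→A and equate their A entries.
Rows 1 and 3 agree on DF; apply DF→A and equate their A entries.
Rows 1 and 2 agree on ABC; apply ABC→EF and equate their EF entries.
Rows 1 and 3 agree on ABC; apply ABC→EF and equate their EF entries.
Row 1 is now all distinguished symbols — the join is lossless.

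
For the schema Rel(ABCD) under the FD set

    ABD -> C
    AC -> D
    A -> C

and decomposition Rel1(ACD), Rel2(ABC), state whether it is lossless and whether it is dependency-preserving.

Lossless test: (AC)⁺ = {ACD}, which contains all of one fragment — lossless.
Dependency preservation: ABD → C is not contained in any single fragment, but the restricted closure of its left-hand side across the fragments still reaches the right-hand side; the remaining FDs each lie inside some fragment. All dependencies are preserved.

lossless and dependency-preserving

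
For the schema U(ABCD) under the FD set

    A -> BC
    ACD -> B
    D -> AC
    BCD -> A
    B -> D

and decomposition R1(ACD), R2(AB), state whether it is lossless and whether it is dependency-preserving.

Lossless test: (A)⁺ = {ABCD}, which contains all of one fragment — lossless.
Dependency preservation: A → BC; ACD → B; BCD → A; B → D are not contained in any single fragment, but the restricted closure of each left-hand side across the fragments still reaches the right-hand side; the remaining FDs each lie inside some fragment. All dependencies are preserved.

lossless and dependency-preserving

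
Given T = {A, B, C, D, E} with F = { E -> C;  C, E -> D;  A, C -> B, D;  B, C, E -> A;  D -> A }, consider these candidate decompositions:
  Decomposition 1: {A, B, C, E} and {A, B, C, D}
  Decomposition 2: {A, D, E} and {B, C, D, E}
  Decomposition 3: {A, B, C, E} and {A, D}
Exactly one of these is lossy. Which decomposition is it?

Decomposition 1: common = {A, B, C}, closure = {A, B, C, D} → lossless.
Decomposition 2: common = {D, E}, closure = {A, B, C, D, E} → lossless.
Decomposition 3: common = {A}, closure = {A} → lossy.

Decomposition 3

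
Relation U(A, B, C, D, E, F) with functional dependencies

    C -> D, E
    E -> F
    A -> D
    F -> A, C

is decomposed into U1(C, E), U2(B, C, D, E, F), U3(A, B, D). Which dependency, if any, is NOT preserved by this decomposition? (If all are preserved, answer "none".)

F -> A, C

Check F → A, C: no single fragment contains all of {A, C, F}, and the restricted closure of {F} across the fragments never reaches {A, C}.
C → D, E is preserved.
E → F is preserved.
A → D is preserved.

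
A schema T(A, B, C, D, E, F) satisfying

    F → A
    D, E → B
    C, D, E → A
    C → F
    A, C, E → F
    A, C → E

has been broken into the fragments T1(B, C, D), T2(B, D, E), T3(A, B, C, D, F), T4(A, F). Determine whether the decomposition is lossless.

No

Chase test. Columns are A, B, C, D, E, F; row i has aⱼ where attribute j ∈ Ti, else bᵢⱼ.
Initial tableau (one row per fragment):
  row 1: b11 a2 a3 a4 b15 b16
  row 2: b21 a2 b23 a4 a5 b26
  row 3: a1 a2 a3 a4 b35 a6
  row 4: a1 b42 b43 b44 b45 a6
Rows 1 and 3 agree on C; apply C→F and equate their F entries.
Rows 1 and 3 agree on F; apply F→A and equate their A entries.
Rows 1 and 3 agree on A, C; apply A, C→E and equate their E entries.
No row becomes fully distinguished — the join is lossy.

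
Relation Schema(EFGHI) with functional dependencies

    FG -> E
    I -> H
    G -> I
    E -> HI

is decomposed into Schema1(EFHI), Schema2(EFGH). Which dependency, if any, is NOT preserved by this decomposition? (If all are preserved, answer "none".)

G -> I

Check G → I: no single fragment contains all of {GI}, and the restricted closure of {G} across the fragments never reaches {I}.
FG → E is preserved.
I → H is preserved.
E → HI is preserved.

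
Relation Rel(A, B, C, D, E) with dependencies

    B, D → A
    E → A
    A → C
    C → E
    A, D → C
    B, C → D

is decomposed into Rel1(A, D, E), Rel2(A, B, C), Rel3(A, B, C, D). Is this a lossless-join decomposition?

Yes

Chase test. Columns are A, B, C, D, E; row i has aⱼ where attribute j ∈ Reli, else bᵢⱼ.
Initial tableau (one row per fragment):
  row 1: a1 b12 b13 a4 a5
  row 2: a1 a2 a3 b24 b25
  row 3: a1 a2 a3 a4 b35
Rows 1 and 2 agree on A; apply A→C and equate their C entries.
Rows 1 and 2 agree on C; apply C→E and equate their E entries.
Rows 1 and 3 agree on C; apply C→E and equate their E entries.
Rows 2 and 3 agree on B, C; apply B, C→D and equate their D entries.
Row 2 is now all distinguished symbols — the join is lossless.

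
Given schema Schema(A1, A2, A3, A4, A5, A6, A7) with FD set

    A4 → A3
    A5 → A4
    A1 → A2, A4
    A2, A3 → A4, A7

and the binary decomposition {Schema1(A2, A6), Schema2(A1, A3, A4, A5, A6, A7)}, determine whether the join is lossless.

No

Common attributes: Schema1 ∩ Schema2 = {A6}.
No dependency enlarges {A6}, so (A6)⁺ = {A6}.
The closure contains neither all of Schema1 = {A2, A6} nor all of Schema2 = {A1, A3, A4, A5, A6, A7}, so the common attributes are not a superkey of either fragment. The join is lossy.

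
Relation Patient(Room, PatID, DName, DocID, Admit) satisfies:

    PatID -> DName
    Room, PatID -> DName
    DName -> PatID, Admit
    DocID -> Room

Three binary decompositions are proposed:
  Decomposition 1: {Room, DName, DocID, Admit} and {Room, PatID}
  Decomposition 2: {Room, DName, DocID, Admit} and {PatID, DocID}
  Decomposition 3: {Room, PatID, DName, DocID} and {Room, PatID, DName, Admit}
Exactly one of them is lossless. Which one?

Decomposition 1: common = {Room}, closure = {Room} → lossy.
Decomposition 2: common = {DocID}, closure = {Room, DocID} → lossy.
Decomposition 3: common = {Room, PatID, DName}, closure = {Room, PatID, DName, Admit} → lossless.

Decomposition 3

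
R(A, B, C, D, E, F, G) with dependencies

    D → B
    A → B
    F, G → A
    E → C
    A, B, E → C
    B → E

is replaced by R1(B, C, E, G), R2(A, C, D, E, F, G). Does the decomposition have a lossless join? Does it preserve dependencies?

Lossless test: (C, E, G)⁺ = {C, E, G}, which is a superkey of neither fragment — lossy.
Dependency preservation: the restricted closure of {D} across the fragments never reaches {B}, so D → B cannot be enforced without a join — not preserved.

lossy and not dependency-preserving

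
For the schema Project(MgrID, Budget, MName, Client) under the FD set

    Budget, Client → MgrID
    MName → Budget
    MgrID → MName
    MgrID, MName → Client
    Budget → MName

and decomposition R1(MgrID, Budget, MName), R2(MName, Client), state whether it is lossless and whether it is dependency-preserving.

Lossless test: (MName)⁺ = {Budget, MName}, which is a superkey of neither fragment — lossy.
Dependency preservation: the restricted closure of {Budget, Client} across the fragments never reaches {MgrID}, so Budget, Client → MgrID cannot be enforced without a join — not preserved.

lossy and not dependency-preserving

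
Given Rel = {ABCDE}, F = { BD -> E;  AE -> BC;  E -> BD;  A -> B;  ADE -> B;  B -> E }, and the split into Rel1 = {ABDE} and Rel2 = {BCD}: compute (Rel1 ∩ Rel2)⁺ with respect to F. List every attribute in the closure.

Rel1 ∩ Rel2 = {BD}.
BD → E applies, adding E
Closure: {BDE}.

BDE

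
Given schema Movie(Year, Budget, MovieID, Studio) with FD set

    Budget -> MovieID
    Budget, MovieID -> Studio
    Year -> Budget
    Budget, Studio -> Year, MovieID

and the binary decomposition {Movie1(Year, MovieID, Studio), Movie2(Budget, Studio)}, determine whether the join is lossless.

Common attributes: Movie1 ∩ Movie2 = {Studio}.
No dependency enlarges {Studio}, so (Studio)⁺ = {Studio}.
The closure contains neither all of Movie1 = {Year, MovieID, Studio} nor all of Movie2 = {Budget, Studio}, so the common attributes are not a superkey of either fragment. The join is lossy.

No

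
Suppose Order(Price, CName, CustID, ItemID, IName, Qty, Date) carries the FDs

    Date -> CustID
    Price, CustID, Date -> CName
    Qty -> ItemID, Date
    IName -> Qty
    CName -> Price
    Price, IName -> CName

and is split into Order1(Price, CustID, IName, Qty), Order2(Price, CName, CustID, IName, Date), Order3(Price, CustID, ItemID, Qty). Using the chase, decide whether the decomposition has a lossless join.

Chase test. Columns are Price, CName, CustID, ItemID, IName, Qty, Date; row i has aⱼ where attribute j ∈ Orderi, else bᵢⱼ.
Initial tableau (one row per fragment):
  row 1: a1 b12 a3 b14 a5 a6 b17
  row 2: a1 a2 a3 b24 a5 b26 a7
  row 3: a1 b32 a3 a4 b35 a6 b37
Rows 1 and 3 agree on Qty; apply Qty→ItemID, Date and equate their ItemID, Date entries.
Rows 1 and 2 agree on IName; apply IName→Qty and equate their Qty entries.
Rows 1 and 2 agree on Price, IName; apply Price, IName→CName and equate their CName entries.
Rows 1 and 3 agree on Price, CustID, Date; apply Price, CustID, Date→CName and equate their CName entries.
Rows 1 and 2 agree on Qty; apply Qty→ItemID, Date and equate their ItemID, Date entries.
Row 1 is now all distinguished symbols — the join is lossless.

Yes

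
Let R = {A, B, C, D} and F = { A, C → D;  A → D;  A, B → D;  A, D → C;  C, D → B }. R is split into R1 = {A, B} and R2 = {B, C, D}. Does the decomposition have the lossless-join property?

Common attributes: R1 ∩ R2 = {B}.
No dependency enlarges {B}, so (B)⁺ = {B}.
The closure contains neither all of R1 = {A, B} nor all of R2 = {B, C, D}, so the common attributes are not a superkey of either fragment. The join is lossy.

No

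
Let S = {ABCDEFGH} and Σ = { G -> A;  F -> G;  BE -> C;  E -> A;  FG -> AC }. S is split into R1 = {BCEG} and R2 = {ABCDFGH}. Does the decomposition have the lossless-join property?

Common attributes: R1 ∩ R2 = {BCG}.
Closure of {BCG}: G → A applies, adding A. So (BCG)⁺ = {ABCG}.
The closure contains neither all of R1 = {BCEG} nor all of R2 = {ABCDFGH}, so the common attributes are not a superkey of either fragment. The join is lossy.

No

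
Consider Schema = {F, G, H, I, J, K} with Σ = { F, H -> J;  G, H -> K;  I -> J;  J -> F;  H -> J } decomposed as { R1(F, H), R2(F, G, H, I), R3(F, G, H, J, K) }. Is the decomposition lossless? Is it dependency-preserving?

Lossless test (chase): Rows 1 and 2 agree on F, H; apply F, H→J and equate their J entries. Rows 1 and 3 agree on F, H; apply F, H→J and equate their J entries. Rows 2 and 3 agree on G, H; apply G, H→K and equate their K entries. Row 2 is now all distinguished symbols — the join is lossless.
Dependency preservation: the restricted closure of {I} across the fragments never reaches {J}, so I → J cannot be enforced without a join — not preserved.

lossless but not dependency-preserving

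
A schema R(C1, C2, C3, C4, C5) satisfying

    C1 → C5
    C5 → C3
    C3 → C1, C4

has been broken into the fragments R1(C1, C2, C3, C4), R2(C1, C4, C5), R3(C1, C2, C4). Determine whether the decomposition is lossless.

Yes

Chase test. Columns are C1, C2, C3, C4, C5; row i has aⱼ where attribute j ∈ Ri, else bᵢⱼ.
Initial tableau (one row per fragment):
  row 1: a1 a2 a3 a4 b15
  row 2: a1 b22 b23 a4 a5
  row 3: a1 a2 b33 a4 b35
Rows 1 and 2 agree on C1; apply C1→C5 and equate their C5 entries.
Rows 1 and 3 agree on C1; apply C1→C5 and equate their C5 entries.
Rows 1 and 2 agree on C5; apply C5→C3 and equate their C3 entries.
Rows 1 and 3 agree on C5; apply C5→C3 and equate their C3 entries.
Row 1 is now all distinguished symbols — the join is lossless.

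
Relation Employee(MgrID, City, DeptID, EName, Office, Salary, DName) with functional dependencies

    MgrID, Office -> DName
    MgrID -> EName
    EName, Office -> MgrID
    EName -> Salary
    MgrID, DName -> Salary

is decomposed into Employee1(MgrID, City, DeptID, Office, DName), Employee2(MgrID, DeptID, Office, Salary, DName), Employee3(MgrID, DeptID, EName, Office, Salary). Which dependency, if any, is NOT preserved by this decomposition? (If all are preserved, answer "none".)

MgrID, Office → DName lies within Employee1.
MgrID → EName lies within Employee3.
EName, Office → MgrID lies within Employee3.
EName → Salary lies within Employee3.
MgrID, DName → Salary lies within Employee2.
Every dependency is enforceable on the fragments, so the decomposition is dependency-preserving.

none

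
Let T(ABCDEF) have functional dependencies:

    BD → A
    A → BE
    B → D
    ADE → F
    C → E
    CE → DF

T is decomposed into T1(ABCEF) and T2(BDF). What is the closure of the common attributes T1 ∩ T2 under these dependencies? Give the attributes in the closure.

ABDEF

T1 ∩ T2 = {BF}.
B → D applies, adding D
BD → A applies, adding A
A → BE applies, adding E
Closure: {ABDEF}.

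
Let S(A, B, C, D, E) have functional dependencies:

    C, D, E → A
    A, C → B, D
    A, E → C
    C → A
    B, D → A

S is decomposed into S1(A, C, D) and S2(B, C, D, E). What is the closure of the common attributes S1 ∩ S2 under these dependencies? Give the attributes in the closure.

S1 ∩ S2 = {C, D}.
C → A applies, adding A
A, C → B, D applies, adding B
Closure: {A, B, C, D}.

A, B, C, D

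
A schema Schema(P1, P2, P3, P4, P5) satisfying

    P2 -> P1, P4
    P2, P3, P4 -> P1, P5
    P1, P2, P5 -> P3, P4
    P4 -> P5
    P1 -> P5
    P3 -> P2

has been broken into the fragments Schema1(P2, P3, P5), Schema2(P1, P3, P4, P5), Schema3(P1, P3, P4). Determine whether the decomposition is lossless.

Yes

Chase test. Columns are P1, P2, P3, P4, P5; row i has aⱼ where attribute j ∈ Schemai, else bᵢⱼ.
Initial tableau (one row per fragment):
  row 1: b11 a2 a3 b14 a5
  row 2: a1 b22 a3 a4 a5
  row 3: a1 b32 a3 a4 b35
Rows 2 and 3 agree on P4; apply P4→P5 and equate their P5 entries.
Rows 1 and 2 agree on P3; apply P3→P2 and equate their P2 entries.
Rows 1 and 3 agree on P3; apply P3→P2 and equate their P2 entries.
Rows 1 and 2 agree on P2; apply P2→P1, P4 and equate their P1, P4 entries.
Row 1 is now all distinguished symbols — the join is lossless.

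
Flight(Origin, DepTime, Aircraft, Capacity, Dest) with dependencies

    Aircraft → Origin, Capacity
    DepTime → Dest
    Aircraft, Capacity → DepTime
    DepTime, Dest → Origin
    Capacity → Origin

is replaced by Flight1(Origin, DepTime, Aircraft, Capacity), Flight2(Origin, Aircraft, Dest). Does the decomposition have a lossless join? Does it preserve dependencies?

Lossless test: (Origin, Aircraft)⁺ = {Origin, DepTime, Aircraft, Capacity, Dest}, which contains all of one fragment — lossless.
Dependency preservation: the restricted closure of {DepTime} across the fragments never reaches {Dest}, so DepTime → Dest cannot be enforced without a join — not preserved.

lossless but not dependency-preserving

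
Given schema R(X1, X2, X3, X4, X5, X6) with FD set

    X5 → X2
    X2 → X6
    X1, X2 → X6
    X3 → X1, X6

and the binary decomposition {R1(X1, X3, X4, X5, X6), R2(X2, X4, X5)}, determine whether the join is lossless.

Common attributes: R1 ∩ R2 = {X4, X5}.
Closure of {X4, X5}: X5 → X2 applies, adding X2; X2 → X6 applies, adding X6. So (X4, X5)⁺ = {X2, X4, X5, X6}.
This closure contains every attribute of R2, so R1 ∩ R2 → R2. The join is lossless.

Yes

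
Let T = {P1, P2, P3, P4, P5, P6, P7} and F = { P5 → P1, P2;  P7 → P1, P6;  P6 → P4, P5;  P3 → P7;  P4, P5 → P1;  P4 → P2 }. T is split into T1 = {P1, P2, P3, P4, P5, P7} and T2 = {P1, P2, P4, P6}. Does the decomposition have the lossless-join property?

Common attributes: T1 ∩ T2 = {P1, P2, P4}.
No dependency enlarges {P1, P2, P4}, so (P1, P2, P4)⁺ = {P1, P2, P4}.
The closure contains neither all of T1 = {P1, P2, P3, P4, P5, P7} nor all of T2 = {P1, P2, P4, P6}, so the common attributes are not a superkey of either fragment. The join is lossy.

No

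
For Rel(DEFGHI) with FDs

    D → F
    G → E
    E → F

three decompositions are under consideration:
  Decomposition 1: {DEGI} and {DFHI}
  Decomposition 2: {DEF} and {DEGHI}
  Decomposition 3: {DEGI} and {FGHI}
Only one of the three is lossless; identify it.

Decomposition 1: common = {DI}, closure = {DFI} → lossy.
Decomposition 2: common = {DE}, closure = {DEF} → lossless.
Decomposition 3: common = {GI}, closure = {EFGI} → lossy.

Decomposition 2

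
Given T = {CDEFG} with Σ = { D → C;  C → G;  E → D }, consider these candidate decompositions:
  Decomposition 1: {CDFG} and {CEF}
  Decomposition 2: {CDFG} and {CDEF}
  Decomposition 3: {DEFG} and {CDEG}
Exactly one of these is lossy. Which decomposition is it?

Decomposition 1: common = {CF}, closure = {CFG} → lossy.
Decomposition 2: common = {CDF}, closure = {CDFG} → lossless.
Decomposition 3: common = {DEG}, closure = {CDEG} → lossless.

Decomposition 1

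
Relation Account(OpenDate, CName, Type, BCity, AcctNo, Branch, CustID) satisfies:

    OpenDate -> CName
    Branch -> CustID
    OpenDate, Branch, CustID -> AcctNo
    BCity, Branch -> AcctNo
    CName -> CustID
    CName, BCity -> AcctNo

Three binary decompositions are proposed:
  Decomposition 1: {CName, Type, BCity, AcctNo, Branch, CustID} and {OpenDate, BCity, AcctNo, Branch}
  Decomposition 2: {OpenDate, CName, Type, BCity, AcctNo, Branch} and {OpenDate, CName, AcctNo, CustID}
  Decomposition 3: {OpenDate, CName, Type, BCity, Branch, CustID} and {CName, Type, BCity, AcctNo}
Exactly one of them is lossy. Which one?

Decomposition 1

Decomposition 1: common = {BCity, AcctNo, Branch}, closure = {BCity, AcctNo, Branch, CustID} → lossy.
Decomposition 2: common = {OpenDate, CName, AcctNo}, closure = {OpenDate, CName, AcctNo, CustID} → lossless.
Decomposition 3: common = {CName, Type, BCity}, closure = {CName, Type, BCity, AcctNo, CustID} → lossless.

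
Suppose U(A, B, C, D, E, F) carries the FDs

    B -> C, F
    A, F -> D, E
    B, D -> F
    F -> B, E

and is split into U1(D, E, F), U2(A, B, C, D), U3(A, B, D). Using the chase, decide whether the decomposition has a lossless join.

No

Chase test. Columns are A, B, C, D, E, F; row i has aⱼ where attribute j ∈ Ui, else bᵢⱼ.
Initial tableau (one row per fragment):
  row 1: b11 b12 b13 a4 a5 a6
  row 2: a1 a2 a3 a4 b25 b26
  row 3: a1 a2 b33 a4 b35 b36
Rows 2 and 3 agree on B; apply B→C, F and equate their C, F entries.
Rows 2 and 3 agree on A, F; apply A, F→D, E and equate their D, E entries.
No row becomes fully distinguished — the join is lossy.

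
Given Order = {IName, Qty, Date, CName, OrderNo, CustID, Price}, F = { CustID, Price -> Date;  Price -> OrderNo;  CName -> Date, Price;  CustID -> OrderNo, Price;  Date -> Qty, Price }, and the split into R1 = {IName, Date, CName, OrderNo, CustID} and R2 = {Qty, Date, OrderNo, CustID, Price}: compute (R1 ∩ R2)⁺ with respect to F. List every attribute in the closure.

R1 ∩ R2 = {Date, OrderNo, CustID}.
CustID → OrderNo, Price applies, adding Price
Date → Qty, Price applies, adding Qty
Closure: {Qty, Date, OrderNo, CustID, Price}.

Qty, Date, OrderNo, CustID, Price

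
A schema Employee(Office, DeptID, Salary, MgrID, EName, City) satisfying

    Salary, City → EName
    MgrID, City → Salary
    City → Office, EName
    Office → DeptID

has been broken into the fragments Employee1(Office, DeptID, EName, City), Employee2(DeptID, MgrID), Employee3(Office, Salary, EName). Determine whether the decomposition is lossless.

No

Chase test. Columns are Office, DeptID, Salary, MgrID, EName, City; row i has aⱼ where attribute j ∈ Employeei, else bᵢⱼ.
Initial tableau (one row per fragment):
  row 1: a1 a2 b13 b14 a5 a6
  row 2: b21 a2 b23 a4 b25 b26
  row 3: a1 b32 a3 b34 a5 b36
Rows 1 and 3 agree on Office; apply Office→DeptID and equate their DeptID entries.
No row becomes fully distinguished — the join is lossy.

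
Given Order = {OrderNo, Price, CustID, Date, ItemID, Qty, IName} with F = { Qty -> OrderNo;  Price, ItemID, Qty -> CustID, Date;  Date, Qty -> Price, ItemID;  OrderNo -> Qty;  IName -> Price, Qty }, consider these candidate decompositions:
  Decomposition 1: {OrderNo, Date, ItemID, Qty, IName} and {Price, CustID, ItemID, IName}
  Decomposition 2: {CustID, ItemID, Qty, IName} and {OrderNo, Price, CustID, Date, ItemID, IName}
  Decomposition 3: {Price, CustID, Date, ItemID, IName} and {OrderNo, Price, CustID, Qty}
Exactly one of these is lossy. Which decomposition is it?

Decomposition 3

Decomposition 1: common = {ItemID, IName}, closure = {OrderNo, Price, CustID, Date, ItemID, Qty, IName} → lossless.
Decomposition 2: common = {CustID, ItemID, IName}, closure = {OrderNo, Price, CustID, Date, ItemID, Qty, IName} → lossless.
Decomposition 3: common = {Price, CustID}, closure = {Price, CustID} → lossy.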